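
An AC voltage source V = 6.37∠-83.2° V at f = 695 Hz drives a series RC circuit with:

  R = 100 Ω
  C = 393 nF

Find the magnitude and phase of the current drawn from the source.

Step 1 — Angular frequency: ω = 2π·f = 2π·695 = 4367 rad/s.
Step 2 — Component impedances:
  R: Z = R = 100 Ω
  C: Z = 1/(jωC) = -j/(ω·C) = 0 - j582.7 Ω
Step 3 — Series combination: Z_total = R + C = 100 - j582.7 Ω = 591.2∠-80.3° Ω.
Step 4 — Source phasor: V = 6.37∠-83.2° V = 0.7542 - j6.325 V.
Step 5 — Ohm's law: I = V / Z_total = (0.7542 - j6.325) / (100 - j582.7) = 0.01076 - j0.0005522 A.
Step 6 — Convert to polar: |I| = 0.01077 A, ∠I = -2.9°.

I = 0.01077∠-2.9° A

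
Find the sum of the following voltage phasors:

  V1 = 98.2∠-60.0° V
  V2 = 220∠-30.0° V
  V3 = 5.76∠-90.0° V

Step 1 — Convert each phasor to rectangular form:
  V1 = 98.2·(cos(-60.0°) + j·sin(-60.0°)) = 49.1 - j85.04 V
  V2 = 220·(cos(-30.0°) + j·sin(-30.0°)) = 190.5 - j110 V
  V3 = 5.76·(cos(-90.0°) + j·sin(-90.0°)) = 0 - j5.76 V
Step 2 — Sum components: V_total = 239.6 - j200.8 V.
Step 3 — Convert to polar: |V_total| = 312.6 V, ∠V_total = -40.0°.

V_total = 312.6∠-40.0° V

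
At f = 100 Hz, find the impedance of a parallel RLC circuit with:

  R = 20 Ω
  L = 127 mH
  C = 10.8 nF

Step 1 — Angular frequency: ω = 2π·f = 2π·100 = 628.3 rad/s.
Step 2 — Component impedances:
  R: Z = R = 20 Ω
  L: Z = jωL = j·628.3·0.127 = 0 + j79.8 Ω
  C: Z = 1/(jωC) = -j/(ω·C) = 0 - j1.474e+05 Ω
Step 3 — Parallel combination: 1/Z_total = 1/R + 1/L + 1/C; Z_total = 18.82 + j4.714 Ω = 19.4∠14.1° Ω.

Z = 18.82 + j4.714 Ω = 19.4∠14.1° Ω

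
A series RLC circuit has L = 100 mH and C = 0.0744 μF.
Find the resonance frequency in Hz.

Step 1 — Resonance condition Im(Z)=0 gives ω₀ = 1/√(LC).
Step 2 — ω₀ = 1/√(0.1·7.44e-08) = 1.159e+04 rad/s.
Step 3 — f₀ = ω₀/(2π) = 1845 Hz.

f₀ = 1845 Hz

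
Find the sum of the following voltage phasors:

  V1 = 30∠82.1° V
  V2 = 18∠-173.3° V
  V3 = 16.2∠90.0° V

Step 1 — Convert each phasor to rectangular form:
  V1 = 30·(cos(82.1°) + j·sin(82.1°)) = 4.123 + j29.72 V
  V2 = 18·(cos(-173.3°) + j·sin(-173.3°)) = -17.88 - j2.1 V
  V3 = 16.2·(cos(90.0°) + j·sin(90.0°)) = 0 + j16.2 V
Step 2 — Sum components: V_total = -13.75 + j43.82 V.
Step 3 — Convert to polar: |V_total| = 45.92 V, ∠V_total = 107.4°.

V_total = 45.92∠107.4° V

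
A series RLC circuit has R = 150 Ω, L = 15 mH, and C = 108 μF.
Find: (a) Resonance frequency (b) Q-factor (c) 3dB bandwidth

Step 1 — Resonance: ω₀ = 1/√(LC) = 1/√(0.015·0.000108) = 785.7 rad/s.
Step 2 — f₀ = ω₀/(2π) = 125 Hz.
Step 3 — Series Q: Q = ω₀L/R = 785.7·0.015/150 = 0.07857.
Step 4 — Bandwidth: Δω = ω₀/Q = 1e+04 rad/s; BW = Δω/(2π) = 1592 Hz.

(a) f₀ = 125 Hz  (b) Q = 0.07857  (c) BW = 1592 Hz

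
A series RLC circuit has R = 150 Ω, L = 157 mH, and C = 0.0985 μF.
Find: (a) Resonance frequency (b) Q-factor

Step 1 — Resonance condition Im(Z)=0 gives ω₀ = 1/√(LC).
Step 2 — ω₀ = 1/√(0.157·9.85e-08) = 8041 rad/s.
Step 3 — f₀ = ω₀/(2π) = 1280 Hz.
Step 4 — Series Q: Q = ω₀L/R = 8041·0.157/150 = 8.417.

(a) f₀ = 1280 Hz  (b) Q = 8.417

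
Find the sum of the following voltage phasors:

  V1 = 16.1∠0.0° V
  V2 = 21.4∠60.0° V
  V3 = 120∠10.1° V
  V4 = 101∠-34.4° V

Step 1 — Convert each phasor to rectangular form:
  V1 = 16.1·(cos(0.0°) + j·sin(0.0°)) = 16.1 V
  V2 = 21.4·(cos(60.0°) + j·sin(60.0°)) = 10.7 + j18.53 V
  V3 = 120·(cos(10.1°) + j·sin(10.1°)) = 118.1 + j21.04 V
  V4 = 101·(cos(-34.4°) + j·sin(-34.4°)) = 83.34 - j57.06 V
Step 2 — Sum components: V_total = 228.3 - j17.48 V.
Step 3 — Convert to polar: |V_total| = 228.9 V, ∠V_total = -4.4°.

V_total = 228.9∠-4.4° V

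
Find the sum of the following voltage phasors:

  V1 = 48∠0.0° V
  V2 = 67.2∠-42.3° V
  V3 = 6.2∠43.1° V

Step 1 — Convert each phasor to rectangular form:
  V1 = 48·(cos(0.0°) + j·sin(0.0°)) = 48 V
  V2 = 67.2·(cos(-42.3°) + j·sin(-42.3°)) = 49.7 - j45.23 V
  V3 = 6.2·(cos(43.1°) + j·sin(43.1°)) = 4.527 + j4.236 V
Step 2 — Sum components: V_total = 102.2 - j40.99 V.
Step 3 — Convert to polar: |V_total| = 110.1 V, ∠V_total = -21.8°.

V_total = 110.1∠-21.8° V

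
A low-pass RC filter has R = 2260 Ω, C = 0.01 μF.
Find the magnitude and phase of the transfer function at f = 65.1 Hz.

Step 1 — Angular frequency: ω = 2π·65.1 = 409 rad/s.
Step 2 — Transfer function: H(jω) = 1/(1 + jωRC).
Step 3 — Denominator: 1 + jωRC = 1 + j·409·2260·1e-08 = 1 + j0.009244.
Step 4 — H = 0.9999 - j0.009243.
Step 5 — Magnitude: |H| = 1 (-0.0 dB); phase: φ = -0.5°.

|H| = 1 (-0.0 dB), φ = -0.5°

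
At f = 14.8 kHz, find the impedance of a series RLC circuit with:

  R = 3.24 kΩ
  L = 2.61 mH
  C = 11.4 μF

Step 1 — Angular frequency: ω = 2π·f = 2π·1.48e+04 = 9.299e+04 rad/s.
Step 2 — Component impedances:
  R: Z = R = 3240 Ω
  L: Z = jωL = j·9.299e+04·0.00261 = 0 + j242.7 Ω
  C: Z = 1/(jωC) = -j/(ω·C) = 0 - j0.9433 Ω
Step 3 — Series combination: Z_total = R + L + C = 3240 + j241.8 Ω = 3249∠4.3° Ω.

Z = 3240 + j241.8 Ω = 3249∠4.3° Ω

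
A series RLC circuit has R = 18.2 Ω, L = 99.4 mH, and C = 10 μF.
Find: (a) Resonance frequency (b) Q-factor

Step 1 — Resonance condition Im(Z)=0 gives ω₀ = 1/√(LC).
Step 2 — ω₀ = 1/√(0.0994·1e-05) = 1003 rad/s.
Step 3 — f₀ = ω₀/(2π) = 159.6 Hz.
Step 4 — Series Q: Q = ω₀L/R = 1003·0.0994/18.2 = 5.478.

(a) f₀ = 159.6 Hz  (b) Q = 5.478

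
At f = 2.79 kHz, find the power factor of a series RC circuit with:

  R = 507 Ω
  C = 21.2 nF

Step 1 — Angular frequency: ω = 2π·f = 2π·2790 = 1.753e+04 rad/s.
Step 2 — Component impedances:
  R: Z = R = 507 Ω
  C: Z = 1/(jωC) = -j/(ω·C) = 0 - j2691 Ω
Step 3 — Series combination: Z_total = R + C = 507 - j2691 Ω = 2738∠-79.3° Ω.
Step 4 — Power factor: PF = cos(φ) = Re(Z)/|Z| = 507/2738 = 0.1852.
Step 5 — Type: Im(Z) = -2691 ⇒ leading (phase φ = -79.3°).

PF = 0.1852 (leading, φ = -79.3°)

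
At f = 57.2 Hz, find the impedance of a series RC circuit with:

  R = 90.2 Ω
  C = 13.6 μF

Step 1 — Angular frequency: ω = 2π·f = 2π·57.2 = 359.4 rad/s.
Step 2 — Component impedances:
  R: Z = R = 90.2 Ω
  C: Z = 1/(jωC) = -j/(ω·C) = 0 - j204.6 Ω
Step 3 — Series combination: Z_total = R + C = 90.2 - j204.6 Ω = 223.6∠-66.2° Ω.

Z = 90.2 - j204.6 Ω = 223.6∠-66.2° Ω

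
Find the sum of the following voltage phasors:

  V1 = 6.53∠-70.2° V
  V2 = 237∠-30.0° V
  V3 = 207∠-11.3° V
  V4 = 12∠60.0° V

Step 1 — Convert each phasor to rectangular form:
  V1 = 6.53·(cos(-70.2°) + j·sin(-70.2°)) = 2.212 - j6.144 V
  V2 = 237·(cos(-30.0°) + j·sin(-30.0°)) = 205.2 - j118.5 V
  V3 = 207·(cos(-11.3°) + j·sin(-11.3°)) = 203 - j40.56 V
  V4 = 12·(cos(60.0°) + j·sin(60.0°)) = 6 + j10.39 V
Step 2 — Sum components: V_total = 416.4 - j154.8 V.
Step 3 — Convert to polar: |V_total| = 444.3 V, ∠V_total = -20.4°.

V_total = 444.3∠-20.4° V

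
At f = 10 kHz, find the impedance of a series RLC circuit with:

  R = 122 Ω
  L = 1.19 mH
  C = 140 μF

Step 1 — Angular frequency: ω = 2π·f = 2π·1e+04 = 6.283e+04 rad/s.
Step 2 — Component impedances:
  R: Z = R = 122 Ω
  L: Z = jωL = j·6.283e+04·0.00119 = 0 + j74.77 Ω
  C: Z = 1/(jωC) = -j/(ω·C) = 0 - j0.1137 Ω
Step 3 — Series combination: Z_total = R + L + C = 122 + j74.66 Ω = 143∠31.5° Ω.

Z = 122 + j74.66 Ω = 143∠31.5° Ω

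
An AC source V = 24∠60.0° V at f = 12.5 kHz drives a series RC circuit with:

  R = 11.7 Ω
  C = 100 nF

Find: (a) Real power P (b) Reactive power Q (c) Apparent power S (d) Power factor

Step 1 — Angular frequency: ω = 2π·f = 2π·1.25e+04 = 7.854e+04 rad/s.
Step 2 — Component impedances:
  R: Z = R = 11.7 Ω
  C: Z = 1/(jωC) = -j/(ω·C) = 0 - j127.3 Ω
Step 3 — Series combination: Z_total = R + C = 11.7 - j127.3 Ω = 127.9∠-84.7° Ω.
Step 4 — Source phasor: V = 24∠60.0° V = 12 + j20.78 V.
Step 5 — Current: I = V / Z = -0.1533 + j0.1083 A = 0.1877∠144.7° A.
Step 6 — Complex power: S = V·I* = 0.4122 - j4.486 VA.
Step 7 — Real power: P = Re(S) = 0.4122 W.
Step 8 — Reactive power: Q = Im(S) = -4.486 VAR.
Step 9 — Apparent power: |S| = 4.505 VA.
Step 10 — Power factor: PF = P/|S| = 0.09151 (leading).

(a) P = 0.4122 W  (b) Q = -4.486 VAR  (c) S = 4.505 VA  (d) PF = 0.09151 (leading)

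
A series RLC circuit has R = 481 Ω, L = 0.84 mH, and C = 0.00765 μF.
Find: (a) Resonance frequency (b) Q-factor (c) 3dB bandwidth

Step 1 — Resonance: ω₀ = 1/√(LC) = 1/√(0.00084·7.65e-09) = 3.945e+05 rad/s.
Step 2 — f₀ = ω₀/(2π) = 6.278e+04 Hz.
Step 3 — Series Q: Q = ω₀L/R = 3.945e+05·0.00084/481 = 0.6889.
Step 4 — Bandwidth: Δω = ω₀/Q = 5.726e+05 rad/s; BW = Δω/(2π) = 9.114e+04 Hz.

(a) f₀ = 6.278e+04 Hz  (b) Q = 0.6889  (c) BW = 9.114e+04 Hz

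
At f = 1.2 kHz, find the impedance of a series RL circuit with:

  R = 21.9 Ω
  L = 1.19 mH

Step 1 — Angular frequency: ω = 2π·f = 2π·1200 = 7540 rad/s.
Step 2 — Component impedances:
  R: Z = R = 21.9 Ω
  L: Z = jωL = j·7540·0.00119 = 0 + j8.972 Ω
Step 3 — Series combination: Z_total = R + L = 21.9 + j8.972 Ω = 23.67∠22.3° Ω.

Z = 21.9 + j8.972 Ω = 23.67∠22.3° Ω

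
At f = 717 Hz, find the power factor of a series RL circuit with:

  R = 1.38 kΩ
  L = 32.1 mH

Step 1 — Angular frequency: ω = 2π·f = 2π·717 = 4505 rad/s.
Step 2 — Component impedances:
  R: Z = R = 1380 Ω
  L: Z = jωL = j·4505·0.0321 = 0 + j144.6 Ω
Step 3 — Series combination: Z_total = R + L = 1380 + j144.6 Ω = 1388∠6.0° Ω.
Step 4 — Power factor: PF = cos(φ) = Re(Z)/|Z| = 1380/1387.56 = 0.9946.
Step 5 — Type: Im(Z) = 144.6 ⇒ lagging (phase φ = 6.0°).

PF = 0.9946 (lagging, φ = 6.0°)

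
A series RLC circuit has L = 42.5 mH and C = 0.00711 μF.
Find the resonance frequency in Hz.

Step 1 — Resonance condition Im(Z)=0 gives ω₀ = 1/√(LC).
Step 2 — ω₀ = 1/√(0.0425·7.11e-09) = 5.753e+04 rad/s.
Step 3 — f₀ = ω₀/(2π) = 9156 Hz.

f₀ = 9156 Hz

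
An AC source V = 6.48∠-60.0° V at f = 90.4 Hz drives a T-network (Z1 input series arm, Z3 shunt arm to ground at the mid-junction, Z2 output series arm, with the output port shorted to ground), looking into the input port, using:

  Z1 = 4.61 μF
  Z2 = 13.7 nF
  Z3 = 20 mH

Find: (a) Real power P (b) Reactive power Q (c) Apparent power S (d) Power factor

Step 1 — Angular frequency: ω = 2π·f = 2π·90.4 = 568 rad/s.
Step 2 — Component impedances:
  Z1: Z = 1/(jωC) = -j/(ω·C) = 0 - j381.9 Ω
  Z2: Z = 1/(jωC) = -j/(ω·C) = 0 - j1.285e+05 Ω
  Z3: Z = jωL = j·568·0.02 = 0 + j11.36 Ω
Step 3 — With the output port shorted to ground, the output series arm Z2 runs from the junction to ground; the shunt arm Z3 also runs from the junction to ground. They appear in parallel: Z3 || Z2 = 0 + j11.36 Ω.
Step 4 — Series with input arm Z1: Z_in = Z1 + (Z3 || Z2) = 0 - j370.5 Ω = 370.5∠-90.0° Ω.
Step 5 — Source phasor: V = 6.48∠-60.0° V = 3.24 - j5.612 V.
Step 6 — Current: I = V / Z = 0.01515 + j0.008744 A = 0.01749∠30.0° A.
Step 7 — Complex power: S = V·I* = 0 - j0.1133 VA.
Step 8 — Real power: P = Re(S) = 0 W.
Step 9 — Reactive power: Q = Im(S) = -0.1133 VAR.
Step 10 — Apparent power: |S| = 0.1133 VA.
Step 11 — Power factor: PF = P/|S| = 0 (leading).

(a) P = 0 W  (b) Q = -0.1133 VAR  (c) S = 0.1133 VA  (d) PF = 0 (leading)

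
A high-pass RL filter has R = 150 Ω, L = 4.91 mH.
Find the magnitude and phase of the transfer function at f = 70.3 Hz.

Step 1 — Angular frequency: ω = 2π·70.3 = 441.7 rad/s.
Step 2 — Transfer function: H(jω) = jωL/(R + jωL).
Step 3 — Numerator jωL = j·2.169; denominator R + jωL = 150 + j2.169.
Step 4 — H = 0.000209 + j0.01446.
Step 5 — Magnitude: |H| = 0.01446 (-36.8 dB); phase: φ = 89.2°.

|H| = 0.01446 (-36.8 dB), φ = 89.2°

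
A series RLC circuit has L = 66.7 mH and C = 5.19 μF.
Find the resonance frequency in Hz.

Step 1 — Resonance condition Im(Z)=0 gives ω₀ = 1/√(LC).
Step 2 — ω₀ = 1/√(0.0667·5.19e-06) = 1700 rad/s.
Step 3 — f₀ = ω₀/(2π) = 270.5 Hz.

f₀ = 270.5 Hz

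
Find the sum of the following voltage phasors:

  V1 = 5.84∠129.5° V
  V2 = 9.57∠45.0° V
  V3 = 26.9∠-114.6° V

Step 1 — Convert each phasor to rectangular form:
  V1 = 5.84·(cos(129.5°) + j·sin(129.5°)) = -3.715 + j4.506 V
  V2 = 9.57·(cos(45.0°) + j·sin(45.0°)) = 6.767 + j6.767 V
  V3 = 26.9·(cos(-114.6°) + j·sin(-114.6°)) = -11.2 - j24.46 V
Step 2 — Sum components: V_total = -8.146 - j13.19 V.
Step 3 — Convert to polar: |V_total| = 15.5 V, ∠V_total = -121.7°.

V_total = 15.5∠-121.7° V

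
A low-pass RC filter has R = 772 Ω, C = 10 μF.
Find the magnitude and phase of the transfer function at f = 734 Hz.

Step 1 — Angular frequency: ω = 2π·734 = 4612 rad/s.
Step 2 — Transfer function: H(jω) = 1/(1 + jωRC).
Step 3 — Denominator: 1 + jωRC = 1 + j·4612·772·1e-05 = 1 + j35.6.
Step 4 — H = 0.0007883 - j0.02806.
Step 5 — Magnitude: |H| = 0.02808 (-31.0 dB); phase: φ = -88.4°.

|H| = 0.02808 (-31.0 dB), φ = -88.4°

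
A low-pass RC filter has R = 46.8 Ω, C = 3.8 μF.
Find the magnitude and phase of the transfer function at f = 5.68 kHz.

Step 1 — Angular frequency: ω = 2π·5680 = 3.569e+04 rad/s.
Step 2 — Transfer function: H(jω) = 1/(1 + jωRC).
Step 3 — Denominator: 1 + jωRC = 1 + j·3.569e+04·46.8·3.8e-06 = 1 + j6.347.
Step 4 — H = 0.02422 - j0.1537.
Step 5 — Magnitude: |H| = 0.1556 (-16.2 dB); phase: φ = -81.0°.

|H| = 0.1556 (-16.2 dB), φ = -81.0°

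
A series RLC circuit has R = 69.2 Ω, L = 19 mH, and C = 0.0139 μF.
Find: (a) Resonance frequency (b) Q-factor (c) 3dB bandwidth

Step 1 — Resonance: ω₀ = 1/√(LC) = 1/√(0.019·1.39e-08) = 6.153e+04 rad/s.
Step 2 — f₀ = ω₀/(2π) = 9793 Hz.
Step 3 — Series Q: Q = ω₀L/R = 6.153e+04·0.019/69.2 = 16.9.
Step 4 — Bandwidth: Δω = ω₀/Q = 3642 rad/s; BW = Δω/(2π) = 579.7 Hz.

(a) f₀ = 9793 Hz  (b) Q = 16.9  (c) BW = 579.7 Hz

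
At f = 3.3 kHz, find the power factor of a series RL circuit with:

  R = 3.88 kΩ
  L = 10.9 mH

Step 1 — Angular frequency: ω = 2π·f = 2π·3300 = 2.073e+04 rad/s.
Step 2 — Component impedances:
  R: Z = R = 3880 Ω
  L: Z = jωL = j·2.073e+04·0.0109 = 0 + j226 Ω
Step 3 — Series combination: Z_total = R + L = 3880 + j226 Ω = 3887∠3.3° Ω.
Step 4 — Power factor: PF = cos(φ) = Re(Z)/|Z| = 3880/3886.6 = 0.9983.
Step 5 — Type: Im(Z) = 226 ⇒ lagging (phase φ = 3.3°).

PF = 0.9983 (lagging, φ = 3.3°)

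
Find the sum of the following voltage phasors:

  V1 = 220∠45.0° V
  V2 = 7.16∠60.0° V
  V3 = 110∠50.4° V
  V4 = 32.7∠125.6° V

Step 1 — Convert each phasor to rectangular form:
  V1 = 220·(cos(45.0°) + j·sin(45.0°)) = 155.6 + j155.6 V
  V2 = 7.16·(cos(60.0°) + j·sin(60.0°)) = 3.58 + j6.201 V
  V3 = 110·(cos(50.4°) + j·sin(50.4°)) = 70.12 + j84.76 V
  V4 = 32.7·(cos(125.6°) + j·sin(125.6°)) = -19.04 + j26.59 V
Step 2 — Sum components: V_total = 210.2 + j273.1 V.
Step 3 — Convert to polar: |V_total| = 344.6 V, ∠V_total = 52.4°.

V_total = 344.6∠52.4° V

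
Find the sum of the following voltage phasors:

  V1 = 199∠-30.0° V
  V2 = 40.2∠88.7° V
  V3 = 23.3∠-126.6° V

Step 1 — Convert each phasor to rectangular form:
  V1 = 199·(cos(-30.0°) + j·sin(-30.0°)) = 172.3 - j99.5 V
  V2 = 40.2·(cos(88.7°) + j·sin(88.7°)) = 0.912 + j40.19 V
  V3 = 23.3·(cos(-126.6°) + j·sin(-126.6°)) = -13.89 - j18.71 V
Step 2 — Sum components: V_total = 159.4 - j78.02 V.
Step 3 — Convert to polar: |V_total| = 177.4 V, ∠V_total = -26.1°.

V_total = 177.4∠-26.1° V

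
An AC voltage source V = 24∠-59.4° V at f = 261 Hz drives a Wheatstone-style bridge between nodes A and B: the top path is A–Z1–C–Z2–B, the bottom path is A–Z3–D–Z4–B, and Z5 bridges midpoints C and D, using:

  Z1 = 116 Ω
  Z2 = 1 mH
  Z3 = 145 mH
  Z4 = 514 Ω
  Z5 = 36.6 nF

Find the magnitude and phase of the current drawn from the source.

Step 1 — Angular frequency: ω = 2π·f = 2π·261 = 1640 rad/s.
Step 2 — Component impedances:
  Z1: Z = R = 116 Ω
  Z2: Z = jωL = j·1640·0.001 = 0 + j1.64 Ω
  Z3: Z = jωL = j·1640·0.145 = 0 + j237.8 Ω
  Z4: Z = R = 514 Ω
  Z5: Z = 1/(jωC) = -j/(ω·C) = 0 - j1.666e+04 Ω
Step 3 — Bridge requires nodal analysis (the Z5 bridge couples midpoints C and D, so the two paths cannot be reduced to a simple series/parallel combination). Setting node B to ground and injecting 1 A at node A, the 3-node admittance system at A, C, D solves to V_A = Z_AB = 96.82 + j7.848 Ω = 97.14∠4.6° Ω.
Step 4 — Source phasor: V = 24∠-59.4° V = 12.22 - j20.66 V.
Step 5 — Ohm's law: I = V / Z_total = (12.22 - j20.66) / (96.82 + j7.848) = 0.1082 - j0.2221 A.
Step 6 — Convert to polar: |I| = 0.2471 A, ∠I = -64.0°.

I = 0.2471∠-64.0° A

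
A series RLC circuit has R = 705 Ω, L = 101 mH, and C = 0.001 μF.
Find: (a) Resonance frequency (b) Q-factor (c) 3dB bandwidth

Step 1 — Resonance condition Im(Z)=0 gives ω₀ = 1/√(LC).
Step 2 — ω₀ = 1/√(0.101·1e-09) = 9.95e+04 rad/s.
Step 3 — f₀ = ω₀/(2π) = 1.584e+04 Hz.
Step 4 — Series Q: Q = ω₀L/R = 9.95e+04·0.101/705 = 14.26.
Step 5 — 3dB bandwidth: Δω = ω₀/Q = 6980 rad/s; BW = Δω/(2π) = 1111 Hz.

(a) f₀ = 1.584e+04 Hz  (b) Q = 14.26  (c) BW = 1111 Hz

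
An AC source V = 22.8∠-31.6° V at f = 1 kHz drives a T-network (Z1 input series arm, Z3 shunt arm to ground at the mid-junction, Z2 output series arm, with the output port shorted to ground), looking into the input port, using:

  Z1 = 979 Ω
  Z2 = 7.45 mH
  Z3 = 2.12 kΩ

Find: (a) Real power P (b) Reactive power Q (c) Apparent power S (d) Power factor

Step 1 — Angular frequency: ω = 2π·f = 2π·1000 = 6283 rad/s.
Step 2 — Component impedances:
  Z1: Z = R = 979 Ω
  Z2: Z = jωL = j·6283·0.00745 = 0 + j46.81 Ω
  Z3: Z = R = 2120 Ω
Step 3 — With the output port shorted to ground, the output series arm Z2 runs from the junction to ground; the shunt arm Z3 also runs from the junction to ground. They appear in parallel: Z3 || Z2 = 1.033 + j46.79 Ω.
Step 4 — Series with input arm Z1: Z_in = Z1 + (Z3 || Z2) = 980 + j46.79 Ω = 981.1∠2.7° Ω.
Step 5 — Source phasor: V = 22.8∠-31.6° V = 19.42 - j11.95 V.
Step 6 — Current: I = V / Z = 0.01919 - j0.01311 A = 0.02324∠-34.3° A.
Step 7 — Complex power: S = V·I* = 0.5292 + j0.02527 VA.
Step 8 — Real power: P = Re(S) = 0.5292 W.
Step 9 — Reactive power: Q = Im(S) = 0.02527 VAR.
Step 10 — Apparent power: |S| = 0.5298 VA.
Step 11 — Power factor: PF = P/|S| = 0.9989 (lagging).

(a) P = 0.5292 W  (b) Q = 0.02527 VAR  (c) S = 0.5298 VA  (d) PF = 0.9989 (lagging)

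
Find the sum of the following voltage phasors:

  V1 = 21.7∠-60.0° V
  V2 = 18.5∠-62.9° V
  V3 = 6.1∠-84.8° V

Step 1 — Convert each phasor to rectangular form:
  V1 = 21.7·(cos(-60.0°) + j·sin(-60.0°)) = 10.85 - j18.79 V
  V2 = 18.5·(cos(-62.9°) + j·sin(-62.9°)) = 8.428 - j16.47 V
  V3 = 6.1·(cos(-84.8°) + j·sin(-84.8°)) = 0.5529 - j6.075 V
Step 2 — Sum components: V_total = 19.83 - j41.34 V.
Step 3 — Convert to polar: |V_total| = 45.85 V, ∠V_total = -64.4°.

V_total = 45.85∠-64.4° V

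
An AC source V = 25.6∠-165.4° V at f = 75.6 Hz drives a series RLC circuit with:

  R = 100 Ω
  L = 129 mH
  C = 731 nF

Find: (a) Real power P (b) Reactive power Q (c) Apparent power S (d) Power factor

Step 1 — Angular frequency: ω = 2π·f = 2π·75.6 = 475 rad/s.
Step 2 — Component impedances:
  R: Z = R = 100 Ω
  L: Z = jωL = j·475·0.129 = 0 + j61.28 Ω
  C: Z = 1/(jωC) = -j/(ω·C) = 0 - j2880 Ω
Step 3 — Series combination: Z_total = R + L + C = 100 - j2819 Ω = 2820∠-88.0° Ω.
Step 4 — Source phasor: V = 25.6∠-165.4° V = -24.77 - j6.453 V.
Step 5 — Current: I = V / Z = 0.001975 - j0.008859 A = 0.009077∠-77.4° A.
Step 6 — Complex power: S = V·I* = 0.008239 - j0.2322 VA.
Step 7 — Real power: P = Re(S) = 0.008239 W.
Step 8 — Reactive power: Q = Im(S) = -0.2322 VAR.
Step 9 — Apparent power: |S| = 0.2324 VA.
Step 10 — Power factor: PF = P/|S| = 0.03546 (leading).

(a) P = 0.008239 W  (b) Q = -0.2322 VAR  (c) S = 0.2324 VA  (d) PF = 0.03546 (leading)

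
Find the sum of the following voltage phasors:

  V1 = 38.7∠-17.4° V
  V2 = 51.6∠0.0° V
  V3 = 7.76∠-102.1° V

Step 1 — Convert each phasor to rectangular form:
  V1 = 38.7·(cos(-17.4°) + j·sin(-17.4°)) = 36.93 - j11.57 V
  V2 = 51.6·(cos(0.0°) + j·sin(0.0°)) = 51.6 V
  V3 = 7.76·(cos(-102.1°) + j·sin(-102.1°)) = -1.627 - j7.588 V
Step 2 — Sum components: V_total = 86.9 - j19.16 V.
Step 3 — Convert to polar: |V_total| = 88.99 V, ∠V_total = -12.4°.

V_total = 88.99∠-12.4° V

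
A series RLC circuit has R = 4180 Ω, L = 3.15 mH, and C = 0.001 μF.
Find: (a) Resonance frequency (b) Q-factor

Step 1 — Resonance condition Im(Z)=0 gives ω₀ = 1/√(LC).
Step 2 — ω₀ = 1/√(0.00315·1e-09) = 5.634e+05 rad/s.
Step 3 — f₀ = ω₀/(2π) = 8.967e+04 Hz.
Step 4 — Series Q: Q = ω₀L/R = 5.634e+05·0.00315/4180 = 0.4246.

(a) f₀ = 8.967e+04 Hz  (b) Q = 0.4246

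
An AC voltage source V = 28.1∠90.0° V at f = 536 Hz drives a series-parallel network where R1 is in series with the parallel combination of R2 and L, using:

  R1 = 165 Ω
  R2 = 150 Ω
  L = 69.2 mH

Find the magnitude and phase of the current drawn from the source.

Step 1 — Angular frequency: ω = 2π·f = 2π·536 = 3368 rad/s.
Step 2 — Component impedances:
  R1: Z = R = 165 Ω
  R2: Z = R = 150 Ω
  L: Z = jωL = j·3368·0.0692 = 0 + j233.1 Ω
Step 3 — Parallel branch: R2 || L = 1/(1/R2 + 1/L) = 106.1 + j68.27 Ω.
Step 4 — Series with R1: Z_total = R1 + (R2 || L) = 271.1 + j68.27 Ω = 279.5∠14.1° Ω.
Step 5 — Source phasor: V = 28.1∠90.0° V = 0 + j28.1 V.
Step 6 — Ohm's law: I = V / Z_total = (0 + j28.1) / (271.1 + j68.27) = 0.02455 + j0.09748 A.
Step 7 — Convert to polar: |I| = 0.1005 A, ∠I = 75.9°.

I = 0.1005∠75.9° A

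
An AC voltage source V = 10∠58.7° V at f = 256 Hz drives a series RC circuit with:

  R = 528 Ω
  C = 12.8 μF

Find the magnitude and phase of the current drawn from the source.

Step 1 — Angular frequency: ω = 2π·f = 2π·256 = 1608 rad/s.
Step 2 — Component impedances:
  R: Z = R = 528 Ω
  C: Z = 1/(jωC) = -j/(ω·C) = 0 - j48.57 Ω
Step 3 — Series combination: Z_total = R + C = 528 - j48.57 Ω = 530.2∠-5.3° Ω.
Step 4 — Source phasor: V = 10∠58.7° V = 5.195 + j8.545 V.
Step 5 — Ohm's law: I = V / Z_total = (5.195 + j8.545) / (528 - j48.57) = 0.008281 + j0.01694 A.
Step 6 — Convert to polar: |I| = 0.01886 A, ∠I = 64.0°.

I = 0.01886∠64.0° A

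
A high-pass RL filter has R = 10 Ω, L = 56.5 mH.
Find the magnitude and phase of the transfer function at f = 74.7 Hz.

Step 1 — Angular frequency: ω = 2π·74.7 = 469.4 rad/s.
Step 2 — Transfer function: H(jω) = jωL/(R + jωL).
Step 3 — Numerator jωL = j·26.52; denominator R + jωL = 10 + j26.52.
Step 4 — H = 0.8755 + j0.3301.
Step 5 — Magnitude: |H| = 0.9357 (-0.6 dB); phase: φ = 20.7°.

|H| = 0.9357 (-0.6 dB), φ = 20.7°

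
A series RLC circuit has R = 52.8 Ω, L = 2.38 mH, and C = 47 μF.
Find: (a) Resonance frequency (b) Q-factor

Step 1 — Resonance condition Im(Z)=0 gives ω₀ = 1/√(LC).
Step 2 — ω₀ = 1/√(0.00238·4.7e-05) = 2990 rad/s.
Step 3 — f₀ = ω₀/(2π) = 475.9 Hz.
Step 4 — Series Q: Q = ω₀L/R = 2990·0.00238/52.8 = 0.1348.

(a) f₀ = 475.9 Hz  (b) Q = 0.1348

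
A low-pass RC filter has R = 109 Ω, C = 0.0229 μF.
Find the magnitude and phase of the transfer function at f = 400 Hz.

Step 1 — Angular frequency: ω = 2π·400 = 2513 rad/s.
Step 2 — Transfer function: H(jω) = 1/(1 + jωRC).
Step 3 — Denominator: 1 + jωRC = 1 + j·2513·109·2.29e-08 = 1 + j0.006273.
Step 4 — H = 1 - j0.006273.
Step 5 — Magnitude: |H| = 1 (-0.0 dB); phase: φ = -0.4°.

|H| = 1 (-0.0 dB), φ = -0.4°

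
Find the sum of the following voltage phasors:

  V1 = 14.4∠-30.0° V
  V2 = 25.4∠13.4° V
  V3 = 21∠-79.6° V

Step 1 — Convert each phasor to rectangular form:
  V1 = 14.4·(cos(-30.0°) + j·sin(-30.0°)) = 12.47 - j7.2 V
  V2 = 25.4·(cos(13.4°) + j·sin(13.4°)) = 24.71 + j5.886 V
  V3 = 21·(cos(-79.6°) + j·sin(-79.6°)) = 3.791 - j20.66 V
Step 2 — Sum components: V_total = 40.97 - j21.97 V.
Step 3 — Convert to polar: |V_total| = 46.49 V, ∠V_total = -28.2°.

V_total = 46.49∠-28.2° V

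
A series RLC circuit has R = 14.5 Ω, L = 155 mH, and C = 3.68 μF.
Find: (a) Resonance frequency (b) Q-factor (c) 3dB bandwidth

Step 1 — Resonance: ω₀ = 1/√(LC) = 1/√(0.155·3.68e-06) = 1324 rad/s.
Step 2 — f₀ = ω₀/(2π) = 210.7 Hz.
Step 3 — Series Q: Q = ω₀L/R = 1324·0.155/14.5 = 14.15.
Step 4 — Bandwidth: Δω = ω₀/Q = 93.55 rad/s; BW = Δω/(2π) = 14.89 Hz.

(a) f₀ = 210.7 Hz  (b) Q = 14.15  (c) BW = 14.89 Hz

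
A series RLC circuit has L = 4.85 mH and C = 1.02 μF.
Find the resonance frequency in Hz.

Step 1 — Resonance condition Im(Z)=0 gives ω₀ = 1/√(LC).
Step 2 — ω₀ = 1/√(0.00485·1.02e-06) = 1.422e+04 rad/s.
Step 3 — f₀ = ω₀/(2π) = 2263 Hz.

f₀ = 2263 Hz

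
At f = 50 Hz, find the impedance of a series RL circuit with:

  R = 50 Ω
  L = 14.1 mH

Step 1 — Angular frequency: ω = 2π·f = 2π·50 = 314.2 rad/s.
Step 2 — Component impedances:
  R: Z = R = 50 Ω
  L: Z = jωL = j·314.2·0.0141 = 0 + j4.43 Ω
Step 3 — Series combination: Z_total = R + L = 50 + j4.43 Ω = 50.2∠5.1° Ω.

Z = 50 + j4.43 Ω = 50.2∠5.1° Ω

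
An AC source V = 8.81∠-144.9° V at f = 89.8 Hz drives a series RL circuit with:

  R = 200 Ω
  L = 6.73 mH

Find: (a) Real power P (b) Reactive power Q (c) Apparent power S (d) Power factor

Step 1 — Angular frequency: ω = 2π·f = 2π·89.8 = 564.2 rad/s.
Step 2 — Component impedances:
  R: Z = R = 200 Ω
  L: Z = jωL = j·564.2·0.00673 = 0 + j3.797 Ω
Step 3 — Series combination: Z_total = R + L = 200 + j3.797 Ω = 200∠1.1° Ω.
Step 4 — Source phasor: V = 8.81∠-144.9° V = -7.208 - j5.066 V.
Step 5 — Current: I = V / Z = -0.03651 - j0.02464 A = 0.04404∠-146.0° A.
Step 6 — Complex power: S = V·I* = 0.3879 + j0.007366 VA.
Step 7 — Real power: P = Re(S) = 0.3879 W.
Step 8 — Reactive power: Q = Im(S) = 0.007366 VAR.
Step 9 — Apparent power: |S| = 0.388 VA.
Step 10 — Power factor: PF = P/|S| = 0.9998 (lagging).

(a) P = 0.3879 W  (b) Q = 0.007366 VAR  (c) S = 0.388 VA  (d) PF = 0.9998 (lagging)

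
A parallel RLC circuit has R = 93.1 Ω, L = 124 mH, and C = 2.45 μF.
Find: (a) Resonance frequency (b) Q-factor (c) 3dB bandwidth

Step 1 — Resonance: ω₀ = 1/√(LC) = 1/√(0.124·2.45e-06) = 1814 rad/s.
Step 2 — f₀ = ω₀/(2π) = 288.8 Hz.
Step 3 — Parallel Q: Q = R/(ω₀L) = 93.1/(1814·0.124) = 0.4138.
Step 4 — Bandwidth: Δω = ω₀/Q = 4384 rad/s; BW = Δω/(2π) = 697.8 Hz.

(a) f₀ = 288.8 Hz  (b) Q = 0.4138  (c) BW = 697.8 Hz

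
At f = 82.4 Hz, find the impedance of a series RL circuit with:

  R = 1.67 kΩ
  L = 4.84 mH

Step 1 — Angular frequency: ω = 2π·f = 2π·82.4 = 517.7 rad/s.
Step 2 — Component impedances:
  R: Z = R = 1670 Ω
  L: Z = jωL = j·517.7·0.00484 = 0 + j2.506 Ω
Step 3 — Series combination: Z_total = R + L = 1670 + j2.506 Ω = 1670∠0.1° Ω.

Z = 1670 + j2.506 Ω = 1670∠0.1° Ω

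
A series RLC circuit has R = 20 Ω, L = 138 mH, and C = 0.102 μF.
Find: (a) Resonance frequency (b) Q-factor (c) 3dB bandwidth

Step 1 — Resonance: ω₀ = 1/√(LC) = 1/√(0.138·1.02e-07) = 8429 rad/s.
Step 2 — f₀ = ω₀/(2π) = 1341 Hz.
Step 3 — Series Q: Q = ω₀L/R = 8429·0.138/20 = 58.16.
Step 4 — Bandwidth: Δω = ω₀/Q = 144.9 rad/s; BW = Δω/(2π) = 23.07 Hz.

(a) f₀ = 1341 Hz  (b) Q = 58.16  (c) BW = 23.07 Hz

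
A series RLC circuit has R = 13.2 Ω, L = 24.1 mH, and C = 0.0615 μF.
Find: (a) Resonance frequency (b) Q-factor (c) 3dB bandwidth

Step 1 — Resonance: ω₀ = 1/√(LC) = 1/√(0.0241·6.15e-08) = 2.597e+04 rad/s.
Step 2 — f₀ = ω₀/(2π) = 4134 Hz.
Step 3 — Series Q: Q = ω₀L/R = 2.597e+04·0.0241/13.2 = 47.42.
Step 4 — Bandwidth: Δω = ω₀/Q = 547.7 rad/s; BW = Δω/(2π) = 87.17 Hz.

(a) f₀ = 4134 Hz  (b) Q = 47.42  (c) BW = 87.17 Hz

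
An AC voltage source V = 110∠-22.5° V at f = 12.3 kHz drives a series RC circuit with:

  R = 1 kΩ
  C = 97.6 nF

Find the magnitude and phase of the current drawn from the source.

Step 1 — Angular frequency: ω = 2π·f = 2π·1.23e+04 = 7.728e+04 rad/s.
Step 2 — Component impedances:
  R: Z = R = 1000 Ω
  C: Z = 1/(jωC) = -j/(ω·C) = 0 - j132.6 Ω
Step 3 — Series combination: Z_total = R + C = 1000 - j132.6 Ω = 1009∠-7.6° Ω.
Step 4 — Source phasor: V = 110∠-22.5° V = 101.6 - j42.1 V.
Step 5 — Ohm's law: I = V / Z_total = (101.6 - j42.1) / (1000 - j132.6) = 0.1054 - j0.02813 A.
Step 6 — Convert to polar: |I| = 0.109 A, ∠I = -14.9°.

I = 0.109∠-14.9° A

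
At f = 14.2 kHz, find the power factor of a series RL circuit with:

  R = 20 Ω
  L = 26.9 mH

Step 1 — Angular frequency: ω = 2π·f = 2π·1.42e+04 = 8.922e+04 rad/s.
Step 2 — Component impedances:
  R: Z = R = 20 Ω
  L: Z = jωL = j·8.922e+04·0.0269 = 0 + j2400 Ω
Step 3 — Series combination: Z_total = R + L = 20 + j2400 Ω = 2400∠89.5° Ω.
Step 4 — Power factor: PF = cos(φ) = Re(Z)/|Z| = 20/2400 = 0.008333.
Step 5 — Type: Im(Z) = 2400 ⇒ lagging (phase φ = 89.5°).

PF = 0.008333 (lagging, φ = 89.5°)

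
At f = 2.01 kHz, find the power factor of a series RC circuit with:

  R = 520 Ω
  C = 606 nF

Step 1 — Angular frequency: ω = 2π·f = 2π·2010 = 1.263e+04 rad/s.
Step 2 — Component impedances:
  R: Z = R = 520 Ω
  C: Z = 1/(jωC) = -j/(ω·C) = 0 - j130.7 Ω
Step 3 — Series combination: Z_total = R + C = 520 - j130.7 Ω = 536.2∠-14.1° Ω.
Step 4 — Power factor: PF = cos(φ) = Re(Z)/|Z| = 520/536.16 = 0.9699.
Step 5 — Type: Im(Z) = -130.7 ⇒ leading (phase φ = -14.1°).

PF = 0.9699 (leading, φ = -14.1°)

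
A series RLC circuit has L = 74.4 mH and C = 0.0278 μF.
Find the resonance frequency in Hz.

Step 1 — Resonance condition Im(Z)=0 gives ω₀ = 1/√(LC).
Step 2 — ω₀ = 1/√(0.0744·2.78e-08) = 2.199e+04 rad/s.
Step 3 — f₀ = ω₀/(2π) = 3500 Hz.

f₀ = 3500 Hz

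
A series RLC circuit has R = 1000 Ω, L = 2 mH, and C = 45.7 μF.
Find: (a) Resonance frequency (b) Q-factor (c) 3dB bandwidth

Step 1 — Resonance: ω₀ = 1/√(LC) = 1/√(0.002·4.57e-05) = 3308 rad/s.
Step 2 — f₀ = ω₀/(2π) = 526.4 Hz.
Step 3 — Series Q: Q = ω₀L/R = 3308·0.002/1000 = 0.006615.
Step 4 — Bandwidth: Δω = ω₀/Q = 5e+05 rad/s; BW = Δω/(2π) = 7.958e+04 Hz.

(a) f₀ = 526.4 Hz  (b) Q = 0.006615  (c) BW = 7.958e+04 Hz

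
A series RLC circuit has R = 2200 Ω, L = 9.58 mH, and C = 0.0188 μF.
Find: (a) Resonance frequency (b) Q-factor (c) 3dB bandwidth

Step 1 — Resonance condition Im(Z)=0 gives ω₀ = 1/√(LC).
Step 2 — ω₀ = 1/√(0.00958·1.88e-08) = 7.451e+04 rad/s.
Step 3 — f₀ = ω₀/(2π) = 1.186e+04 Hz.
Step 4 — Series Q: Q = ω₀L/R = 7.451e+04·0.00958/2200 = 0.3245.
Step 5 — 3dB bandwidth: Δω = ω₀/Q = 2.296e+05 rad/s; BW = Δω/(2π) = 3.655e+04 Hz.

(a) f₀ = 1.186e+04 Hz  (b) Q = 0.3245  (c) BW = 3.655e+04 Hz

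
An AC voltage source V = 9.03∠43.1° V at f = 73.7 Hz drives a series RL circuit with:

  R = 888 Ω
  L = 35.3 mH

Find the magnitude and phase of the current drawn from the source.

Step 1 — Angular frequency: ω = 2π·f = 2π·73.7 = 463.1 rad/s.
Step 2 — Component impedances:
  R: Z = R = 888 Ω
  L: Z = jωL = j·463.1·0.0353 = 0 + j16.35 Ω
Step 3 — Series combination: Z_total = R + L = 888 + j16.35 Ω = 888.2∠1.1° Ω.
Step 4 — Source phasor: V = 9.03∠43.1° V = 6.593 + j6.17 V.
Step 5 — Ohm's law: I = V / Z_total = (6.593 + j6.17) / (888 + j16.35) = 0.00755 + j0.006809 A.
Step 6 — Convert to polar: |I| = 0.01017 A, ∠I = 42.0°.

I = 0.01017∠42.0° A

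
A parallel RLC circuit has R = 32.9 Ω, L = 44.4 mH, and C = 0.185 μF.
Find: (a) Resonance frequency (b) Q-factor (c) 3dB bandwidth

Step 1 — Resonance: ω₀ = 1/√(LC) = 1/√(0.0444·1.85e-07) = 1.103e+04 rad/s.
Step 2 — f₀ = ω₀/(2π) = 1756 Hz.
Step 3 — Parallel Q: Q = R/(ω₀L) = 32.9/(1.103e+04·0.0444) = 0.06716.
Step 4 — Bandwidth: Δω = ω₀/Q = 1.643e+05 rad/s; BW = Δω/(2π) = 2.615e+04 Hz.

(a) f₀ = 1756 Hz  (b) Q = 0.06716  (c) BW = 2.615e+04 Hz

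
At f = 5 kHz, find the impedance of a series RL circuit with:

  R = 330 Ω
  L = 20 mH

Step 1 — Angular frequency: ω = 2π·f = 2π·5000 = 3.142e+04 rad/s.
Step 2 — Component impedances:
  R: Z = R = 330 Ω
  L: Z = jωL = j·3.142e+04·0.02 = 0 + j628.3 Ω
Step 3 — Series combination: Z_total = R + L = 330 + j628.3 Ω = 709.7∠62.3° Ω.

Z = 330 + j628.3 Ω = 709.7∠62.3° Ω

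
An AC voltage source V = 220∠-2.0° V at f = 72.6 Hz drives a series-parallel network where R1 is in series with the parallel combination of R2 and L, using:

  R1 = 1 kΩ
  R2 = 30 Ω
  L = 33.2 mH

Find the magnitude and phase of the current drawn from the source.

Step 1 — Angular frequency: ω = 2π·f = 2π·72.6 = 456.2 rad/s.
Step 2 — Component impedances:
  R1: Z = R = 1000 Ω
  R2: Z = R = 30 Ω
  L: Z = jωL = j·456.2·0.0332 = 0 + j15.14 Ω
Step 3 — Parallel branch: R2 || L = 1/(1/R2 + 1/L) = 6.093 + j12.07 Ω.
Step 4 — Series with R1: Z_total = R1 + (R2 || L) = 1006 + j12.07 Ω = 1006∠0.7° Ω.
Step 5 — Source phasor: V = 220∠-2.0° V = 219.9 - j7.678 V.
Step 6 — Ohm's law: I = V / Z_total = (219.9 - j7.678) / (1006 + j12.07) = 0.2184 - j0.01025 A.
Step 7 — Convert to polar: |I| = 0.2187 A, ∠I = -2.7°.

I = 0.2187∠-2.7° A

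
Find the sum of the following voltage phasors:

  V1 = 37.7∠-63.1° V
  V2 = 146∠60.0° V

Step 1 — Convert each phasor to rectangular form:
  V1 = 37.7·(cos(-63.1°) + j·sin(-63.1°)) = 17.06 - j33.62 V
  V2 = 146·(cos(60.0°) + j·sin(60.0°)) = 73 + j126.4 V
Step 2 — Sum components: V_total = 90.06 + j92.82 V.
Step 3 — Convert to polar: |V_total| = 129.3 V, ∠V_total = 45.9°.

V_total = 129.3∠45.9° V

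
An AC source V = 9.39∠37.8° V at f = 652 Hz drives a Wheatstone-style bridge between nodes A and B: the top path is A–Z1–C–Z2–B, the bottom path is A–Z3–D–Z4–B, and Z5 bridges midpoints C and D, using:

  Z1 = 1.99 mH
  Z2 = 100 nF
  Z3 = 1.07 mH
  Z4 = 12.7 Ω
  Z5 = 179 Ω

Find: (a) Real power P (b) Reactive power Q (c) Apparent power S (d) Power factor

Step 1 — Angular frequency: ω = 2π·f = 2π·652 = 4097 rad/s.
Step 2 — Component impedances:
  Z1: Z = jωL = j·4097·0.00199 = 0 + j8.152 Ω
  Z2: Z = 1/(jωC) = -j/(ω·C) = 0 - j2441 Ω
  Z3: Z = jωL = j·4097·0.00107 = 0 + j4.383 Ω
  Z4: Z = R = 12.7 Ω
  Z5: Z = R = 179 Ω
Step 3 — Bridge requires nodal analysis (the Z5 bridge couples midpoints C and D, so the two paths cannot be reduced to a simple series/parallel combination). Setting node B to ground and injecting 1 A at node A, the 3-node admittance system at A, C, D solves to V_A = Z_AB = 12.85 + j4.314 Ω = 13.56∠18.6° Ω.
Step 4 — Source phasor: V = 9.39∠37.8° V = 7.42 + j5.755 V.
Step 5 — Current: I = V / Z = 0.6539 + j0.2283 A = 0.6926∠19.2° A.
Step 6 — Complex power: S = V·I* = 6.165 + j2.069 VA.
Step 7 — Real power: P = Re(S) = 6.165 W.
Step 8 — Reactive power: Q = Im(S) = 2.069 VAR.
Step 9 — Apparent power: |S| = 6.503 VA.
Step 10 — Power factor: PF = P/|S| = 0.948 (lagging).

(a) P = 6.165 W  (b) Q = 2.069 VAR  (c) S = 6.503 VA  (d) PF = 0.948 (lagging)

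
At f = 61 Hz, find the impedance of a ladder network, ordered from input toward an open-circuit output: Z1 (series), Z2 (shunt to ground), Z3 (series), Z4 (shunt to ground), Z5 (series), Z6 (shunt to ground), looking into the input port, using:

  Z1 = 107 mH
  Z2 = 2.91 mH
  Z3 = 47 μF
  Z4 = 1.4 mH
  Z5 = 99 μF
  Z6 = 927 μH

Step 1 — Angular frequency: ω = 2π·f = 2π·61 = 383.3 rad/s.
Step 2 — Component impedances:
  Z1: Z = jωL = j·383.3·0.107 = 0 + j41.01 Ω
  Z2: Z = jωL = j·383.3·0.00291 = 0 + j1.115 Ω
  Z3: Z = 1/(jωC) = -j/(ω·C) = 0 - j55.51 Ω
  Z4: Z = jωL = j·383.3·0.0014 = 0 + j0.5366 Ω
  Z5: Z = 1/(jωC) = -j/(ω·C) = 0 - j26.35 Ω
  Z6: Z = jωL = j·383.3·0.000927 = 0 + j0.3553 Ω
Step 3 — Ladder network (open output): work backward from the far end, alternating series and parallel combinations. Z_in = 0 + j42.15 Ω = 42.15∠90.0° Ω.

Z = 0 + j42.15 Ω = 42.15∠90.0° Ω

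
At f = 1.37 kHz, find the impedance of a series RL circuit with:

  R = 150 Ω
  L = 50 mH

Step 1 — Angular frequency: ω = 2π·f = 2π·1370 = 8608 rad/s.
Step 2 — Component impedances:
  R: Z = R = 150 Ω
  L: Z = jωL = j·8608·0.05 = 0 + j430.4 Ω
Step 3 — Series combination: Z_total = R + L = 150 + j430.4 Ω = 455.8∠70.8° Ω.

Z = 150 + j430.4 Ω = 455.8∠70.8° Ω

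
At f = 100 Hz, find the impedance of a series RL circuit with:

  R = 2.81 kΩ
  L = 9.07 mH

Step 1 — Angular frequency: ω = 2π·f = 2π·100 = 628.3 rad/s.
Step 2 — Component impedances:
  R: Z = R = 2810 Ω
  L: Z = jωL = j·628.3·0.00907 = 0 + j5.699 Ω
Step 3 — Series combination: Z_total = R + L = 2810 + j5.699 Ω = 2810∠0.1° Ω.

Z = 2810 + j5.699 Ω = 2810∠0.1° Ω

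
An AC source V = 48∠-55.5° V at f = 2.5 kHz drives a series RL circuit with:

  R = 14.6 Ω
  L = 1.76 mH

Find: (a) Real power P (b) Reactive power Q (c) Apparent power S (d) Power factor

Step 1 — Angular frequency: ω = 2π·f = 2π·2500 = 1.571e+04 rad/s.
Step 2 — Component impedances:
  R: Z = R = 14.6 Ω
  L: Z = jωL = j·1.571e+04·0.00176 = 0 + j27.65 Ω
Step 3 — Series combination: Z_total = R + L = 14.6 + j27.65 Ω = 31.26∠62.2° Ω.
Step 4 — Source phasor: V = 48∠-55.5° V = 27.19 - j39.56 V.
Step 5 — Current: I = V / Z = -0.7127 - j1.36 A = 1.535∠-117.7° A.
Step 6 — Complex power: S = V·I* = 34.41 + j65.17 VA.
Step 7 — Real power: P = Re(S) = 34.41 W.
Step 8 — Reactive power: Q = Im(S) = 65.17 VAR.
Step 9 — Apparent power: |S| = 73.69 VA.
Step 10 — Power factor: PF = P/|S| = 0.467 (lagging).

(a) P = 34.41 W  (b) Q = 65.17 VAR  (c) S = 73.69 VA  (d) PF = 0.467 (lagging)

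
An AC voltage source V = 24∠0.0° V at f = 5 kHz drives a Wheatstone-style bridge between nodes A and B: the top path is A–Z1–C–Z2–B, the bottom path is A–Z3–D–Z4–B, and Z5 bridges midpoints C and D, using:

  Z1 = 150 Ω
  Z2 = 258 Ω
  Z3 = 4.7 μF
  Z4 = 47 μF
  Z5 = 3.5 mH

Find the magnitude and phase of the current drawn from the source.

Step 1 — Angular frequency: ω = 2π·f = 2π·5000 = 3.142e+04 rad/s.
Step 2 — Component impedances:
  Z1: Z = R = 150 Ω
  Z2: Z = R = 258 Ω
  Z3: Z = 1/(jωC) = -j/(ω·C) = 0 - j6.773 Ω
  Z4: Z = 1/(jωC) = -j/(ω·C) = 0 - j0.6773 Ω
  Z5: Z = jωL = j·3.142e+04·0.0035 = 0 + j110 Ω
Step 3 — Bridge requires nodal analysis (the Z5 bridge couples midpoints C and D, so the two paths cannot be reduced to a simple series/parallel combination). Setting node B to ground and injecting 1 A at node A, the 3-node admittance system at A, C, D solves to V_A = Z_AB = 0.2144 - j7.53 Ω = 7.533∠-88.4° Ω.
Step 4 — Source phasor: V = 24∠0.0° V = 24 V.
Step 5 — Ohm's law: I = V / Z_total = (24) / (0.2144 - j7.53) = 0.09068 + j3.185 A.
Step 6 — Convert to polar: |I| = 3.186 A, ∠I = 88.4°.

I = 3.186∠88.4° A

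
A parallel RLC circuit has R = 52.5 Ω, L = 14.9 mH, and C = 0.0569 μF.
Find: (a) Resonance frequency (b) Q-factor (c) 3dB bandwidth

Step 1 — Resonance: ω₀ = 1/√(LC) = 1/√(0.0149·5.69e-08) = 3.434e+04 rad/s.
Step 2 — f₀ = ω₀/(2π) = 5466 Hz.
Step 3 — Parallel Q: Q = R/(ω₀L) = 52.5/(3.434e+04·0.0149) = 0.1026.
Step 4 — Bandwidth: Δω = ω₀/Q = 3.348e+05 rad/s; BW = Δω/(2π) = 5.328e+04 Hz.

(a) f₀ = 5466 Hz  (b) Q = 0.1026  (c) BW = 5.328e+04 Hz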